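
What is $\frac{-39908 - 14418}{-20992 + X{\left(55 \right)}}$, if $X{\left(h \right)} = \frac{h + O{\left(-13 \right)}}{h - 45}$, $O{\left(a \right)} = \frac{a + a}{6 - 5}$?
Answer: $\frac{543260}{209891} \approx 2.5883$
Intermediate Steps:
$O{\left(a \right)} = 2 a$ ($O{\left(a \right)} = \frac{2 a}{1} = 2 a 1 = 2 a$)
$X{\left(h \right)} = \frac{-26 + h}{-45 + h}$ ($X{\left(h \right)} = \frac{h + 2 \left(-13\right)}{h - 45} = \frac{h - 26}{-45 + h} = \frac{-26 + h}{-45 + h}$)
$\frac{-39908 - 14418}{-20992 + X{\left(55 \right)}} = \frac{-39908 - 14418}{-20992 + \frac{-26 + 55}{-45 + 55}} = \frac{-39908 - 14418}{-20992 + \frac{1}{10} \cdot 29} = - \frac{54326}{-20992 + \frac{29}{10}} = - \frac{54326}{- \frac{209891}{10}} = \left(-54326\right) \left(- \frac{10}{209891}\right) = \frac{543260}{209891}$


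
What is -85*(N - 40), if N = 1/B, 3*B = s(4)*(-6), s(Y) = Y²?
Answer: 108885/32 ≈ 3402.7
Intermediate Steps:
B = -32 (B = (4²*(-6))/3 = (16*(-6))/3 = (⅓)*(-96) = -32)
N = -1/32 (N = 1/(-32) = -1/32 ≈ -0.031250)
-85*(N - 40) = -85*(-1/32 - 40) = -85*(-1281/32) = 108885/32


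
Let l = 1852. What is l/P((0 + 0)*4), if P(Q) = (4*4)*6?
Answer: 463/24 ≈ 19.292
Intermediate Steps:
P(Q) = 96 (P(Q) = 16*6 = 96)
l/P((0 + 0)*4) = 1852/96 = 1852*(1/96) = 463/24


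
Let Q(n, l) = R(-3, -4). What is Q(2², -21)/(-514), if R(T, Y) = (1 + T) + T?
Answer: 5/514 ≈ 0.0097276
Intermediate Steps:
R(T, Y) = 1 + 2*T
Q(n, l) = -5 (Q(n, l) = 1 + 2*(-3) = 1 - 6 = -5)
Q(2², -21)/(-514) = -5/(-514) = -5*(-1/514) = 5/514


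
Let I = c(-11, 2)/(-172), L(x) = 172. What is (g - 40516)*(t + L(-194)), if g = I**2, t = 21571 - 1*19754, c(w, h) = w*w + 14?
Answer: -2384029559691/29584 ≈ -8.0585e+7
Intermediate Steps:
c(w, h) = 14 + w**2 (c(w, h) = w**2 + 14 = 14 + w**2)
t = 1817 (t = 21571 - 19754 = 1817)
I = -135/172 (I = (14 + (-11)**2)/(-172) = (14 + 121)*(-1/172) = 135*(-1/172) = -135/172 ≈ -0.78488)
g = 18225/29584 (g = (-135/172)**2 = 18225/29584 ≈ 0.61604)
(g - 40516)*(t + L(-194)) = (18225/29584 - 40516)*(1817 + 172) = -1198607119/29584*1989 = -2384029559691/29584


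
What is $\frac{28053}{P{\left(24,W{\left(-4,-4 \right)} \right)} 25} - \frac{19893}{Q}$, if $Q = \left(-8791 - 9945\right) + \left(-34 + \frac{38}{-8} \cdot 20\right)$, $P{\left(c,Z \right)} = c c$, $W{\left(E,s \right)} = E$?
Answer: $\frac{18126201}{6036800} \approx 3.0026$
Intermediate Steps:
$P{\left(c,Z \right)} = c^{2}$
$Q = -18865$ ($Q = -18736 + \left(-34 + 38 \left(- \frac{1}{8}\right) 20\right) = -18736 - 129 = -18865$)
$\frac{28053}{P{\left(24,W{\left(-4,-4 \right)} \right)} 25} - \frac{19893}{Q} = \frac{28053}{24^{2} \cdot 25} - \frac{19893}{-18865} = \frac{28053}{576 \cdot 25} - - \frac{19893}{18865} = \frac{28053}{14400} + \frac{19893}{18865} = 28053 \cdot \frac{1}{14400} + \frac{19893}{18865} = \frac{3117}{1600} + \frac{19893}{18865} = \frac{18126201}{6036800}$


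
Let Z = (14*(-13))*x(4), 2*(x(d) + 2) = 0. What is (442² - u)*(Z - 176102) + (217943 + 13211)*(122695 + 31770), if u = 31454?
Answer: 6899987030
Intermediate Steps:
x(d) = -2 (x(d) = -2 + (½)*0 = -2 + 0 = -2)
Z = 364 (Z = (14*(-13))*(-2) = -182*(-2) = 364)
(442² - u)*(Z - 176102) + (217943 + 13211)*(122695 + 31770) = (442² - 1*31454)*(364 - 176102) + (217943 + 13211)*(122695 + 31770) = (195364 - 31454)*(-175738) + 231154*154465 = 163910*(-175738) + 35705202610 = -28805215580 + 35705202610 = 6899987030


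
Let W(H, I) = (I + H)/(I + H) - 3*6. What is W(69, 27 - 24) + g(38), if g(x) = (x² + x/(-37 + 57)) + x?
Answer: 14669/10 ≈ 1466.9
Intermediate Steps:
W(H, I) = -17 (W(H, I) = (H + I)/(H + I) - 18 = 1 - 18 = -17)
g(x) = x² + 21*x/20 (g(x) = (x² + x/20) + x = x² + 21*x/20)
W(69, 27 - 24) + g(38) = -17 + (1/20)*38*(21 + 20*38) = -17 + (1/20)*38*(21 + 760) = -17 + (1/20)*38*781 = -17 + 14839/10 = 14669/10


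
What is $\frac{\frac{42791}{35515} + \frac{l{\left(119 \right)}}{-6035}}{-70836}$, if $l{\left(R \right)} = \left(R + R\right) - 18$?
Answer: $- \frac{16695359}{1012166277260} \approx -1.6495 \cdot 10^{-5}$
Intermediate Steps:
$l{\left(R \right)} = -18 + 2 R$ ($l{\left(R \right)} = 2 R - 18 = -18 + 2 R$)
$\frac{\frac{42791}{35515} + \frac{l{\left(119 \right)}}{-6035}}{-70836} = \frac{\frac{42791}{35515} + \frac{-18 + 2 \cdot 119}{-6035}}{-70836} = \left(42791 \cdot \frac{1}{35515} + \left(-18 + 238\right) \left(- \frac{1}{6035}\right)\right) \left(- \frac{1}{70836}\right) = \left(\frac{42791}{35515} + 220 \left(- \frac{1}{6035}\right)\right) \left(- \frac{1}{70836}\right) = \left(\frac{42791}{35515} - \frac{44}{1207}\right) \left(- \frac{1}{70836}\right) = \frac{50086077}{42866605} \left(- \frac{1}{70836}\right) = - \frac{16695359}{1012166277260}$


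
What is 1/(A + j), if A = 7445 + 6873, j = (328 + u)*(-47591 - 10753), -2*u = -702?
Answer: -1/39601258 ≈ -2.5252e-8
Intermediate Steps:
u = 351 (u = -½*(-702) = 351)
j = -39615576 (j = (328 + 351)*(-47591 - 10753) = 679*(-58344) = -39615576)
A = 14318
1/(A + j) = 1/(14318 - 39615576) = 1/(-39601258) = -1/39601258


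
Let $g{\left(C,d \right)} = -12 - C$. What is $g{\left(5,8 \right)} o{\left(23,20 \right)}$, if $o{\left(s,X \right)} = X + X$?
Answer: $-680$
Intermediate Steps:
$o{\left(s,X \right)} = 2 X$
$g{\left(5,8 \right)} o{\left(23,20 \right)} = \left(-12 - 5\right) 2 \cdot 20 = \left(-12 - 5\right) 40 = \left(-17\right) 40 = -680$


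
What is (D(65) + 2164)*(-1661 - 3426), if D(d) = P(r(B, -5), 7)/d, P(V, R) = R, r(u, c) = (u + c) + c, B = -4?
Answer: -715573029/65 ≈ -1.1009e+7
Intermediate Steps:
r(u, c) = u + 2*c (r(u, c) = (c + u) + c = u + 2*c)
D(d) = 7/d
(D(65) + 2164)*(-1661 - 3426) = (7/65 + 2164)*(-1661 - 3426) = (7*(1/65) + 2164)*(-5087) = (7/65 + 2164)*(-5087) = (140667/65)*(-5087) = -715573029/65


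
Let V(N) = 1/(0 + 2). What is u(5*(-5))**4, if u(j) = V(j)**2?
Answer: 1/256 ≈ 0.0039063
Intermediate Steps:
V(N) = 1/2
u(j) = 1/4 (u(j) = (1/2)**2 = 1/4)
u(5*(-5))**4 = (1/4)**4 = 1/256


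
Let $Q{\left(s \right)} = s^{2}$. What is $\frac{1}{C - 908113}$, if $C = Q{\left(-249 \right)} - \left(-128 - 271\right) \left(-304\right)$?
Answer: $- \frac{1}{967408} \approx -1.0337 \cdot 10^{-6}$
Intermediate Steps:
$C = -59295$ ($C = \left(-249\right)^{2} - \left(-128 - 271\right) \left(-304\right) = 62001 - \left(-399\right) \left(-304\right) = 62001 - 121296 = -59295$)
$\frac{1}{C - 908113} = \frac{1}{-59295 - 908113} = \frac{1}{-967408} = - \frac{1}{967408}$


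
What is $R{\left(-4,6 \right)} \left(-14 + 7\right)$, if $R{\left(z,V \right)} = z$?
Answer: $28$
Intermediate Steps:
$R{\left(-4,6 \right)} \left(-14 + 7\right) = - 4 \left(-14 + 7\right) = \left(-4\right) \left(-7\right) = 28$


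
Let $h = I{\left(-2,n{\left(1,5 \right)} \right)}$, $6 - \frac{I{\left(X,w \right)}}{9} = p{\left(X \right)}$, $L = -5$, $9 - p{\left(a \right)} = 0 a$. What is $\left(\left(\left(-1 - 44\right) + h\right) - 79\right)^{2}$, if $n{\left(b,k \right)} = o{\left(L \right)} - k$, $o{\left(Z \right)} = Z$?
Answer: $22801$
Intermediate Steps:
$p{\left(a \right)} = 9$ ($p{\left(a \right)} = 9 - 0 a = 9 - 0 = 9 + 0 = 9$)
$n{\left(b,k \right)} = -5 - k$
$I{\left(X,w \right)} = -27$ ($I{\left(X,w \right)} = 54 - 81 = -27$)
$h = -27$
$\left(\left(\left(-1 - 44\right) + h\right) - 79\right)^{2} = \left(\left(\left(-1 - 44\right) - 27\right) - 79\right)^{2} = \left(\left(-45 - 27\right) - 79\right)^{2} = \left(-72 - 79\right)^{2} = \left(-151\right)^{2} = 22801$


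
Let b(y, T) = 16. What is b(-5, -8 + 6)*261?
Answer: 4176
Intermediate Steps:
b(-5, -8 + 6)*261 = 16*261 = 4176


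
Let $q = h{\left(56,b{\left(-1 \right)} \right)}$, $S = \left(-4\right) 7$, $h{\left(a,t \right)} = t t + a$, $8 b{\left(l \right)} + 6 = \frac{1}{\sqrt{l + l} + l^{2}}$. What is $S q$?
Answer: $\frac{7 \left(- 7228 \sqrt{2} - 3631 i\right)}{16 \left(i + 2 \sqrt{2}\right)} \approx -1582.0 - 2.3374 i$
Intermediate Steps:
$b{\left(l \right)} = - \frac{3}{4} + \frac{1}{8 \left(l^{2} + \sqrt{2} \sqrt{l}\right)}$ ($b{\left(l \right)} = - \frac{3}{4} + \frac{1}{8 \left(\sqrt{l + l} + l^{2}\right)} = - \frac{3}{4} + \frac{1}{8 \left(\sqrt{2 l} + l^{2}\right)} = - \frac{3}{4} + \frac{1}{8 \left(\sqrt{2} \sqrt{l} + l^{2}\right)} = - \frac{3}{4} + \frac{1}{8 \left(l^{2} + \sqrt{2} \sqrt{l}\right)}$)
$h{\left(a,t \right)} = a + t^{2}$ ($h{\left(a,t \right)} = t^{2} + a = a + t^{2}$)
$S = -28$
$q = 56 + \frac{\left(-5 - 6 i \sqrt{2}\right)^{2}}{64 \left(1 + i \sqrt{2}\right)^{2}}$ ($q = 56 + \left(\frac{1 - 6 \left(-1\right)^{2} - 6 \sqrt{2} \sqrt{-1}}{8 \left(\left(-1\right)^{2} + \sqrt{2} \sqrt{-1}\right)}\right)^{2} = 56 + \left(\frac{1 - 6 - 6 \sqrt{2} i}{8 \left(1 + \sqrt{2} i\right)}\right)^{2} = 56 + \left(\frac{1 - 6 - 6 i \sqrt{2}}{8 \left(1 + i \sqrt{2}\right)}\right)^{2} = 56 + \left(\frac{-5 - 6 i \sqrt{2}}{8 \left(1 + i \sqrt{2}\right)}\right)^{2} = 56 + \frac{\left(-5 - 6 i \sqrt{2}\right)^{2}}{64 \left(1 + i \sqrt{2}\right)^{2}} \approx 56.498 + 0.083478 i$)
$S q = - 28 \frac{3631 i + 7228 \sqrt{2}}{64 \left(i + 2 \sqrt{2}\right)} = - \frac{7 \left(3631 i + 7228 \sqrt{2}\right)}{16 \left(i + 2 \sqrt{2}\right)}$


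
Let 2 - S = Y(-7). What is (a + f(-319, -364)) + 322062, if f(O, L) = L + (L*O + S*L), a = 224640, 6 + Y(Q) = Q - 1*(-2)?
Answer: 657722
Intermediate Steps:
Y(Q) = -4 + Q (Y(Q) = -6 + (Q - 1*(-2)) = -6 + (Q + 2) = -6 + (2 + Q) = -4 + Q)
S = 13 (S = 2 - (-4 - 7) = 2 - 1*(-11) = 2 + 11 = 13)
f(O, L) = 14*L + L*O (f(O, L) = L + (L*O + 13*L) = L + (13*L + L*O) = 14*L + L*O)
(a + f(-319, -364)) + 322062 = (224640 - 364*(14 - 319)) + 322062 = (224640 - 364*(-305)) + 322062 = (224640 + 111020) + 322062 = 335660 + 322062 = 657722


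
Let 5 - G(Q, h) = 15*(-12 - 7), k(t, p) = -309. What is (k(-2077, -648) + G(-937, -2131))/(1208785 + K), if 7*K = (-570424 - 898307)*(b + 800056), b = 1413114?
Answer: 133/3250542925775 ≈ 4.0916e-11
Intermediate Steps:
G(Q, h) = 290 (G(Q, h) = 5 - 15*(-12 - 7) = 5 - 15*(-19) = 5 - 1*(-285) = 5 + 285 = 290)
K = -3250551387270/7 (K = ((-570424 - 898307)*(1413114 + 800056))/7 = (-1468731*2213170)/7 = (⅐)*(-3250551387270) = -3250551387270/7 ≈ -4.6436e+11)
(k(-2077, -648) + G(-937, -2131))/(1208785 + K) = (-309 + 290)/(1208785 - 3250551387270/7) = -19/(-3250542925775/7) = -19*(-7/3250542925775) = 133/3250542925775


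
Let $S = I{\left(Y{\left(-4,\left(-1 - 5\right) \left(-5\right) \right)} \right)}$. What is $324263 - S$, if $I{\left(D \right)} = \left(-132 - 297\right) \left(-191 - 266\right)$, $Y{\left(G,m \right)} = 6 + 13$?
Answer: $128210$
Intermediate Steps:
$Y{\left(G,m \right)} = 19$
$I{\left(D \right)} = 196053$ ($I{\left(D \right)} = \left(-429\right) \left(-457\right) = 196053$)
$S = 196053$
$324263 - S = 324263 - 196053 = 128210$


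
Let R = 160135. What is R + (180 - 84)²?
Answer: 169351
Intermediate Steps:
R + (180 - 84)² = 160135 + (180 - 84)² = 160135 + 96² = 160135 + 9216 = 169351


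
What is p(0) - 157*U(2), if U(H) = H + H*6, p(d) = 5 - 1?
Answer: -2194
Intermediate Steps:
p(d) = 4
U(H) = 7*H (U(H) = H + 6*H = 7*H)
p(0) - 157*U(2) = 4 - 1099*2 = 4 - 157*14 = 4 - 2198 = -2194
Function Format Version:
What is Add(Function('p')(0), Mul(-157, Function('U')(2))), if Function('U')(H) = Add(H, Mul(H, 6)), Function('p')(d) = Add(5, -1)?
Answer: -2194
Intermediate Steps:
Function('p')(d) = 4
Function('U')(H) = Mul(7, H) (Function('U')(H) = Add(H, Mul(6, H)) = Mul(7, H))
Add(Function('p')(0), Mul(-157, Function('U')(2))) = Add(4, Mul(-157, Mul(7, 2))) = Add(4, Mul(-157, 14)) = Add(4, -2198) = -2194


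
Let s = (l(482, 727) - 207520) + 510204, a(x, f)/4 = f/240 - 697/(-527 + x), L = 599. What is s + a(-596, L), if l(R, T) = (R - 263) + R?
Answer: 20442921257/67380 ≈ 3.0340e+5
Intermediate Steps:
a(x, f) = -2788/(-527 + x) + f/60 (a(x, f) = 4*(f/240 - 697/(-527 + x)) = 4*(-697/(-527 + x) + f/240) = -2788/(-527 + x) + f/60)
l(R, T) = -263 + 2*R (l(R, T) = (-263 + R) + R = -263 + 2*R)
s = 303385 (s = ((-263 + 2*482) - 207520) + 510204 = ((-263 + 964) - 207520) + 510204 = (701 - 207520) + 510204 = -206819 + 510204 = 303385)
s + a(-596, L) = 303385 + (-167280 - 527*599 + 599*(-596))/(60*(-527 - 596)) = 303385 + (1/60)*(-167280 - 315673 - 357004)/(-1123) = 303385 + (1/60)*(-1/1123)*(-839957) = 303385 + 839957/67380 = 20442921257/67380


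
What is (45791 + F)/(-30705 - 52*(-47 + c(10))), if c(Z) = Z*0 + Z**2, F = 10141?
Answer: -55932/33461 ≈ -1.6716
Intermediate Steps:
c(Z) = Z**2 (c(Z) = 0 + Z**2 = Z**2)
(45791 + F)/(-30705 - 52*(-47 + c(10))) = (45791 + 10141)/(-30705 - 52*(-47 + 10**2)) = 55932/(-30705 - 52*(-47 + 100)) = 55932/(-30705 - 52*53) = 55932/(-30705 - 2756) = 55932/(-33461) = 55932*(-1/33461) = -55932/33461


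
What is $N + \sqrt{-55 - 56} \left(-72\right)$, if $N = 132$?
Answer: $132 - 72 i \sqrt{111} \approx 132.0 - 758.57 i$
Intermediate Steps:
$N + \sqrt{-55 - 56} \left(-72\right) = 132 + \sqrt{-55 - 56} \left(-72\right) = 132 + \sqrt{-111} \left(-72\right) = 132 + i \sqrt{111} \left(-72\right) = 132 - 72 i \sqrt{111}$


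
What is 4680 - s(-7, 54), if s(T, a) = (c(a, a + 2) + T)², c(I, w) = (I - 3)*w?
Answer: -8112121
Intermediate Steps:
c(I, w) = w*(-3 + I) (c(I, w) = (-3 + I)*w = w*(-3 + I))
s(T, a) = (T + (-3 + a)*(2 + a))² (s(T, a) = ((a + 2)*(-3 + a) + T)² = ((2 + a)*(-3 + a) + T)² = ((-3 + a)*(2 + a) + T)² = (T + (-3 + a)*(2 + a))²)
4680 - s(-7, 54) = 4680 - (-7 + (-3 + 54)*(2 + 54))² = 4680 - (-7 + 51*56)² = 4680 - (-7 + 2856)² = 4680 - 1*2849² = 4680 - 1*8116801 = 4680 - 8116801 = -8112121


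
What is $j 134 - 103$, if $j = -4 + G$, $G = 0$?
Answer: $-639$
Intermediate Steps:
$j = -4$ ($j = -4 + 0 = -4$)
$j 134 - 103 = \left(-4\right) 134 - 103 = -536 - 103 = -639$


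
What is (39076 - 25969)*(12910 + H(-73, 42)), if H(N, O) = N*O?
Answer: 129025308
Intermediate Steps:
(39076 - 25969)*(12910 + H(-73, 42)) = (39076 - 25969)*(12910 - 73*42) = 13107*(12910 - 3066) = 13107*9844 = 129025308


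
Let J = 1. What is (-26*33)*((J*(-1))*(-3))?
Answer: -2574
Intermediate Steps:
(-26*33)*((J*(-1))*(-3)) = (-26*33)*((1*(-1))*(-3)) = -(-858)*(-3) = -858*3 = -2574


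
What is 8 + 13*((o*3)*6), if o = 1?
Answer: 242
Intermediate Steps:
8 + 13*((o*3)*6) = 8 + 13*((1*3)*6) = 8 + 13*(3*6) = 8 + 13*18 = 8 + 234 = 242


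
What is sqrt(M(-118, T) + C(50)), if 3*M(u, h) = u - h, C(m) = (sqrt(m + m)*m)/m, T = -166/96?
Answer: I*sqrt(4141)/12 ≈ 5.3625*I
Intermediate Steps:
T = -83/48 (T = -166*1/96 = -83/48 ≈ -1.7292)
C(m) = sqrt(2)*sqrt(m) (C(m) = (sqrt(2*m)*m)/m = ((sqrt(2)*sqrt(m))*m)/m = (sqrt(2)*m**(3/2))/m = sqrt(2)*sqrt(m))
M(u, h) = -h/3 + u/3 (M(u, h) = (u - h)/3 = -h/3 + u/3)
sqrt(M(-118, T) + C(50)) = sqrt((-1/3*(-83/48) + (1/3)*(-118)) + sqrt(2)*sqrt(50)) = sqrt((83/144 - 118/3) + sqrt(2)*(5*sqrt(2))) = sqrt(-5581/144 + 10) = sqrt(-4141/144) = I*sqrt(4141)/12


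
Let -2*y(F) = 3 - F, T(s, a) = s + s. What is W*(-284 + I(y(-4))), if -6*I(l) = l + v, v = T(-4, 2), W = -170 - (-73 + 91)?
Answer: 159095/3 ≈ 53032.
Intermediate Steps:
T(s, a) = 2*s
y(F) = -3/2 + F/2 (y(F) = -(3 - F)/2 = -3/2 + F/2)
W = -188 (W = -170 - 1*18 = -170 - 18 = -188)
v = -8 (v = 2*(-4) = -8)
I(l) = 4/3 - l/6 (I(l) = -(l - 8)/6 = -(-8 + l)/6 = 4/3 - l/6)
W*(-284 + I(y(-4))) = -188*(-284 + (4/3 - (-3/2 + (½)*(-4))/6)) = -188*(-284 + (4/3 - (-3/2 - 2)/6)) = -188*(-284 + (4/3 - ⅙*(-7/2))) = -188*(-284 + (4/3 + 7/12)) = -188*(-284 + 23/12) = -188*(-3385/12) = 159095/3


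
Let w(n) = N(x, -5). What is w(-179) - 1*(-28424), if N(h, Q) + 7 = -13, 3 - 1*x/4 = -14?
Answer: 28404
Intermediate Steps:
x = 68 (x = 12 - 4*(-14) = 12 + 56 = 68)
N(h, Q) = -20 (N(h, Q) = -7 - 13 = -20)
w(n) = -20
w(-179) - 1*(-28424) = -20 - 1*(-28424) = -20 + 28424 = 28404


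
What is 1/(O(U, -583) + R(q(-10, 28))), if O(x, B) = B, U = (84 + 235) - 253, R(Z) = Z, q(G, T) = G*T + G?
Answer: -1/873 ≈ -0.0011455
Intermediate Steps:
q(G, T) = G + G*T
U = 66 (U = 319 - 253 = 66)
1/(O(U, -583) + R(q(-10, 28))) = 1/(-583 - 10*(1 + 28)) = 1/(-583 - 10*29) = 1/(-583 - 290) = 1/(-873) = -1/873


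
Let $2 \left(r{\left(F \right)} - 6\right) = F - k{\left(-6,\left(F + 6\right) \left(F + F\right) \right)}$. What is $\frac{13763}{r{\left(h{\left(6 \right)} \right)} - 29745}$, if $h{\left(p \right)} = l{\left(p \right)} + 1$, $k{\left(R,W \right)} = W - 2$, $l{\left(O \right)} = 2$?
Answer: $- \frac{27526}{59527} \approx -0.46241$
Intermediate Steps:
$k{\left(R,W \right)} = -2 + W$ ($k{\left(R,W \right)} = W - 2 = -2 + W$)
$h{\left(p \right)} = 3$ ($h{\left(p \right)} = 2 + 1 = 3$)
$r{\left(F \right)} = 7 + \frac{F}{2} - F \left(6 + F\right)$ ($r{\left(F \right)} = 6 + \frac{F - \left(-2 + \left(F + 6\right) \left(F + F\right)\right)}{2} = 6 + \frac{F - \left(-2 + \left(6 + F\right) 2 F\right)}{2} = 6 + \frac{F - \left(-2 + 2 F \left(6 + F\right)\right)}{2} = 6 + \frac{2 + F - 2 F \left(6 + F\right)}{2} = 6 + \left(1 + \frac{F}{2} - F \left(6 + F\right)\right) = 7 + \frac{F}{2} - F \left(6 + F\right)$)
$\frac{13763}{r{\left(h{\left(6 \right)} \right)} - 29745} = \frac{13763}{\left(7 - 3^{2} - \frac{33}{2}\right) - 29745} = \frac{13763}{\left(7 - 9 - \frac{33}{2}\right) - 29745} = \frac{13763}{- \frac{37}{2} - 29745} = \frac{13763}{- \frac{59527}{2}} = 13763 \left(- \frac{2}{59527}\right) = - \frac{27526}{59527}$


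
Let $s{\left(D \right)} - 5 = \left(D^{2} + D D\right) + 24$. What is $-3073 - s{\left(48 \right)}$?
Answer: $-7710$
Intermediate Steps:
$s{\left(D \right)} = 29 + 2 D^{2}$ ($s{\left(D \right)} = 5 + \left(\left(D^{2} + D D\right) + 24\right) = 5 + \left(\left(D^{2} + D^{2}\right) + 24\right) = 5 + \left(2 D^{2} + 24\right) = 5 + \left(24 + 2 D^{2}\right) = 29 + 2 D^{2}$)
$-3073 - s{\left(48 \right)} = -3073 - \left(29 + 2 \cdot 48^{2}\right) = -3073 - \left(29 + 2 \cdot 2304\right) = -3073 - \left(29 + 4608\right) = -3073 - 4637 = -7710$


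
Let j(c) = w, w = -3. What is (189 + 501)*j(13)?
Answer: -2070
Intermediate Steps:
j(c) = -3
(189 + 501)*j(13) = (189 + 501)*(-3) = 690*(-3) = -2070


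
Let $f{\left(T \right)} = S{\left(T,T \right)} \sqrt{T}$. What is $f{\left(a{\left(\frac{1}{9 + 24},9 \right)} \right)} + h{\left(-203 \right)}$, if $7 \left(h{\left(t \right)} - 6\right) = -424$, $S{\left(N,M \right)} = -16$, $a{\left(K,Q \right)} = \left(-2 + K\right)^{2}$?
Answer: $- \frac{19886}{231} \approx -86.087$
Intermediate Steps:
$h{\left(t \right)} = - \frac{382}{7}$ ($h{\left(t \right)} = 6 + \frac{1}{7} \left(-424\right) = 6 - \frac{424}{7} = - \frac{382}{7}$)
$f{\left(T \right)} = - 16 \sqrt{T}$
$f{\left(a{\left(\frac{1}{9 + 24},9 \right)} \right)} + h{\left(-203 \right)} = - 16 \sqrt{\left(-2 + \frac{1}{9 + 24}\right)^{2}} - \frac{382}{7} = - 16 \sqrt{\left(-2 + \frac{1}{33}\right)^{2}} - \frac{382}{7} = - 16 \sqrt{\left(- \frac{65}{33}\right)^{2}} - \frac{382}{7} = - 16 \sqrt{\frac{4225}{1089}} - \frac{382}{7} = \left(-16\right) \frac{65}{33} - \frac{382}{7} = - \frac{1040}{33} - \frac{382}{7} = - \frac{19886}{231}$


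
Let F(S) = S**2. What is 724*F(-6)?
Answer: 26064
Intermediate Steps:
724*F(-6) = 724*(-6)**2 = 724*36 = 26064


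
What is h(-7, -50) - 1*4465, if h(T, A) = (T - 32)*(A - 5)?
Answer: -2320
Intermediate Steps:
h(T, A) = (-32 + T)*(-5 + A)
h(-7, -50) - 1*4465 = (160 - 32*(-50) - 5*(-7) - 50*(-7)) - 1*4465 = (160 + 1600 + 35 + 350) - 4465 = 2145 - 4465 = -2320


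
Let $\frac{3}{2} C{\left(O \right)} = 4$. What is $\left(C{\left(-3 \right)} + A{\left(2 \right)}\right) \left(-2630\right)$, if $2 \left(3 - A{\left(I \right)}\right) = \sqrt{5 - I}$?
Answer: $- \frac{44710}{3} + 1315 \sqrt{3} \approx -12626.0$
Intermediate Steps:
$C{\left(O \right)} = \frac{8}{3}$ ($C{\left(O \right)} = \frac{2}{3} \cdot 4 = \frac{8}{3}$)
$A{\left(I \right)} = 3 - \frac{\sqrt{5 - I}}{2}$
$\left(C{\left(-3 \right)} + A{\left(2 \right)}\right) \left(-2630\right) = \left(\frac{8}{3} + \left(3 - \frac{\sqrt{5 - 2}}{2}\right)\right) \left(-2630\right) = \left(\frac{8}{3} + \left(3 - \frac{\sqrt{3}}{2}\right)\right) \left(-2630\right) = \left(\frac{17}{3} - \frac{\sqrt{3}}{2}\right) \left(-2630\right) = - \frac{44710}{3} + 1315 \sqrt{3}$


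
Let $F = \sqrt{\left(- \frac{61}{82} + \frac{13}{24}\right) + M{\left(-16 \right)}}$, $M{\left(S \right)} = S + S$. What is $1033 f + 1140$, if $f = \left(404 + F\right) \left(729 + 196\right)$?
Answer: $386033240 + \frac{955525 i \sqrt{7795002}}{492} \approx 3.8603 \cdot 10^{8} + 5.4223 \cdot 10^{6} i$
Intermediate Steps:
$M{\left(S \right)} = 2 S$
$F = \frac{i \sqrt{7795002}}{492}$ ($F = \sqrt{\left(- \frac{61}{82} + \frac{13}{24}\right) + 2 \left(-16\right)} = \sqrt{\left(\left(-61\right) \frac{1}{82} + 13 \cdot \frac{1}{24}\right) - 32} = \sqrt{\left(- \frac{61}{82} + \frac{13}{24}\right) - 32} = \sqrt{- \frac{199}{984} - 32} = \sqrt{- \frac{31687}{984}} = \frac{i \sqrt{7795002}}{492} \approx 5.6747 i$)
$f = 373700 + \frac{925 i \sqrt{7795002}}{492}$ ($f = \left(404 + \frac{i \sqrt{7795002}}{492}\right) \left(729 + 196\right) = \left(404 + \frac{i \sqrt{7795002}}{492}\right) 925 = 373700 + \frac{925 i \sqrt{7795002}}{492} \approx 3.737 \cdot 10^{5} + 5249.1 i$)
$1033 f + 1140 = 1033 \left(373700 + \frac{925 i \sqrt{7795002}}{492}\right) + 1140 = \left(386032100 + \frac{955525 i \sqrt{7795002}}{492}\right) + 1140 = 386033240 + \frac{955525 i \sqrt{7795002}}{492}$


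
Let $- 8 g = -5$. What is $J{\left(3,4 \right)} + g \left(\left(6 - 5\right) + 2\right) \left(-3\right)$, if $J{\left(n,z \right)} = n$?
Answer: $- \frac{21}{8} \approx -2.625$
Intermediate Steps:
$g = \frac{5}{8}$ ($g = \left(- \frac{1}{8}\right) \left(-5\right) = \frac{5}{8} \approx 0.625$)
$J{\left(3,4 \right)} + g \left(\left(6 - 5\right) + 2\right) \left(-3\right) = 3 + \frac{5 \left(\left(6 - 5\right) + 2\right)}{8} \left(-3\right) = 3 + \frac{5 \left(1 + 2\right)}{8} \left(-3\right) = 3 + \frac{5}{8} \cdot 3 \left(-3\right) = 3 + \frac{15}{8} \left(-3\right) = 3 - \frac{45}{8} = - \frac{21}{8}$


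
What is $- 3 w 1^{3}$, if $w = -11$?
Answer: $33$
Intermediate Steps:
$- 3 w 1^{3} = \left(-3\right) \left(-11\right) 1^{3} = 33 \cdot 1 = 33$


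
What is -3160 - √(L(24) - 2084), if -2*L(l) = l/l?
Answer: -3160 - I*√8338/2 ≈ -3160.0 - 45.656*I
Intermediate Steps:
L(l) = -½ (L(l) = -l/(2*l) = -½*1 = -½)
-3160 - √(L(24) - 2084) = -3160 - √(-½ - 2084) = -3160 - √(-4169/2) = -3160 - I*√8338/2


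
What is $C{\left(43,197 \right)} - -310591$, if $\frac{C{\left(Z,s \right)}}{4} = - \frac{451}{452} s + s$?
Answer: $\frac{35096980}{113} \approx 3.1059 \cdot 10^{5}$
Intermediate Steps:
$C{\left(Z,s \right)} = \frac{s}{113}$ ($C{\left(Z,s \right)} = 4 \left(- \frac{451}{452} s + s\right) = 4 \left(\left(-451\right) \frac{1}{452} s + s\right) = 4 \left(- \frac{451 s}{452} + s\right) = 4 \frac{s}{452} = \frac{s}{113}$)
$C{\left(43,197 \right)} - -310591 = \frac{1}{113} \cdot 197 - -310591 = \frac{197}{113} + 310591 = \frac{35096980}{113}$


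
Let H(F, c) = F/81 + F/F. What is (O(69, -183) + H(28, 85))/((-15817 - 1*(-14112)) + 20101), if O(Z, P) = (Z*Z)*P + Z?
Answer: -70566605/1490076 ≈ -47.358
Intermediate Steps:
H(F, c) = 1 + F/81 (H(F, c) = F*(1/81) + 1 = F/81 + 1 = 1 + F/81)
O(Z, P) = Z + P*Z**2 (O(Z, P) = Z**2*P + Z = P*Z**2 + Z = Z + P*Z**2)
(O(69, -183) + H(28, 85))/((-15817 - 1*(-14112)) + 20101) = (69*(1 - 183*69) + (1 + (1/81)*28))/((-15817 - 1*(-14112)) + 20101) = (69*(1 - 12627) + (1 + 28/81))/((-15817 + 14112) + 20101) = (69*(-12626) + 109/81)/(-1705 + 20101) = (-871194 + 109/81)/18396 = -70566605/81*1/18396 = -70566605/1490076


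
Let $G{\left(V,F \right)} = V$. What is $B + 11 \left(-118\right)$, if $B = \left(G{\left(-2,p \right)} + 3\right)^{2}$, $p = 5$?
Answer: $-1297$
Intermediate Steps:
$B = 1$ ($B = \left(-2 + 3\right)^{2} = 1^{2} = 1$)
$B + 11 \left(-118\right) = 1 + 11 \left(-118\right) = 1 - 1298 = -1297$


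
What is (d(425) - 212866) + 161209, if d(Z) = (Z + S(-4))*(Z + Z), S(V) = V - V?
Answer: 309593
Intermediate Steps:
S(V) = 0
d(Z) = 2*Z² (d(Z) = (Z + 0)*(Z + Z) = Z*(2*Z) = 2*Z²)
(d(425) - 212866) + 161209 = (2*425² - 212866) + 161209 = (2*180625 - 212866) + 161209 = (361250 - 212866) + 161209 = 148384 + 161209 = 309593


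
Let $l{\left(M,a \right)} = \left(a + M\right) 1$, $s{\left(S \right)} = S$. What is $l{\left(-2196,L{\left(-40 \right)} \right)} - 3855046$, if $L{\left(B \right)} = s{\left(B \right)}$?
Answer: $-3857282$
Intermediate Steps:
$L{\left(B \right)} = B$
$l{\left(M,a \right)} = M + a$ ($l{\left(M,a \right)} = \left(M + a\right) 1 = M + a$)
$l{\left(-2196,L{\left(-40 \right)} \right)} - 3855046 = \left(-2196 - 40\right) - 3855046 = -2236 - 3855046 = -3857282$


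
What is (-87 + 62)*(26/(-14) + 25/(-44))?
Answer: 18675/308 ≈ 60.633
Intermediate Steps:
(-87 + 62)*(26/(-14) + 25/(-44)) = -25*(26*(-1/14) + 25*(-1/44)) = -25*(-13/7 - 25/44) = -25*(-747/308) = 18675/308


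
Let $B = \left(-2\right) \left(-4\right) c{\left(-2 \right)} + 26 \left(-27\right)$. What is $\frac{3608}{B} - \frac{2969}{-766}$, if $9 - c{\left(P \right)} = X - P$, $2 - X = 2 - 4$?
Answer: $- \frac{375373}{259674} \approx -1.4456$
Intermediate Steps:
$X = 4$ ($X = 2 - \left(2 - 4\right) = 2 - -2 = 2 + 2 = 4$)
$c{\left(P \right)} = 5 + P$ ($c{\left(P \right)} = 9 - \left(4 - P\right) = 9 + \left(-4 + P\right) = 5 + P$)
$B = -678$ ($B = \left(-2\right) \left(-4\right) \left(5 - 2\right) + 26 \left(-27\right) = 8 \cdot 3 - 702 = 24 - 702 = -678$)
$\frac{3608}{B} - \frac{2969}{-766} = \frac{3608}{-678} - \frac{2969}{-766} = 3608 \left(- \frac{1}{678}\right) - - \frac{2969}{766} = - \frac{1804}{339} + \frac{2969}{766} = - \frac{375373}{259674}$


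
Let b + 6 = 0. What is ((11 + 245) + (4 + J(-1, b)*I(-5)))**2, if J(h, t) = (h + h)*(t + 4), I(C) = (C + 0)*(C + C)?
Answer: 211600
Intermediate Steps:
b = -6 (b = -6 + 0 = -6)
I(C) = 2*C**2 (I(C) = C*(2*C) = 2*C**2)
J(h, t) = 2*h*(4 + t) (J(h, t) = (2*h)*(4 + t) = 2*h*(4 + t))
((11 + 245) + (4 + J(-1, b)*I(-5)))**2 = ((11 + 245) + (4 + (2*(-1)*(4 - 6))*(2*(-5)**2)))**2 = (256 + (4 + (2*(-1)*(-2))*(2*25)))**2 = (256 + (4 + 4*50))**2 = (256 + (4 + 200))**2 = (256 + 204)**2 = 460**2 = 211600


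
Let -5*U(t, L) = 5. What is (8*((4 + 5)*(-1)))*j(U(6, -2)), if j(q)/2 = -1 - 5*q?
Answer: -576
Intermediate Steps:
U(t, L) = -1 (U(t, L) = -1/5*5 = -1)
j(q) = -2 - 10*q (j(q) = 2*(-1 - 5*q) = -2 - 10*q)
(8*((4 + 5)*(-1)))*j(U(6, -2)) = (8*((4 + 5)*(-1)))*(-2 - 10*(-1)) = (8*(9*(-1)))*(-2 + 10) = (8*(-9))*8 = -72*8 = -576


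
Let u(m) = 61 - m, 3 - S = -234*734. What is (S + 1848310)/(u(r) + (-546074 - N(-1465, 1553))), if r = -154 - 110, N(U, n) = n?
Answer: -2020069/547302 ≈ -3.6910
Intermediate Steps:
r = -264
S = 171759 (S = 3 - (-234)*734 = 3 - 1*(-171756) = 3 + 171756 = 171759)
(S + 1848310)/(u(r) + (-546074 - N(-1465, 1553))) = (171759 + 1848310)/((61 - 1*(-264)) + (-546074 - 1*1553)) = 2020069/((61 + 264) + (-546074 - 1553)) = 2020069/(325 - 547627) = 2020069/(-547302) = 2020069*(-1/547302) = -2020069/547302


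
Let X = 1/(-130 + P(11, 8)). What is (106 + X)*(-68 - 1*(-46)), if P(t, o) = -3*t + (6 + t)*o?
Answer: -62942/27 ≈ -2331.2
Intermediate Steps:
P(t, o) = -3*t + o*(6 + t)
X = -1/27 (X = 1/(-130 + (-3*11 + 6*8 + 8*11)) = 1/(-130 + (-33 + 48 + 88)) = 1/(-130 + 103) = 1/(-27) = -1/27 ≈ -0.037037)
(106 + X)*(-68 - 1*(-46)) = (106 - 1/27)*(-68 - 1*(-46)) = 2861*(-68 + 46)/27 = (2861/27)*(-22) = -62942/27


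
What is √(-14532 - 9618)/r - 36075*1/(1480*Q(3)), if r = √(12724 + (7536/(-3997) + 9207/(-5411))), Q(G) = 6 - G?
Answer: -65/8 + 35*I*√2393919511916105226/39302018519 ≈ -8.125 + 1.3779*I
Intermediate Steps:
r = √121430699879802439/3089681 (r = √(12724 + (7536*(-1/3997) + 9207*(-1/5411))) = √(12724 + (-7536/3997 - 9207/5411)) = √(12724 - 11082525/3089681) = √(39302018519/3089681) = √121430699879802439/3089681 ≈ 112.78)
√(-14532 - 9618)/r - 36075*1/(1480*Q(3)) = √(-14532 - 9618)/((√121430699879802439/3089681)) - 36075*1/(1480*(6 - 1*3)) = √(-24150)*(√121430699879802439/39302018519) - 36075*1/(1480*(6 - 3)) = (5*I*√966)*(√121430699879802439/39302018519) - 36075/(3*1480) = 35*I*√2393919511916105226/39302018519 - 36075/4440 = 35*I*√2393919511916105226/39302018519 - 36075*1/4440 = 35*I*√2393919511916105226/39302018519 - 65/8 = -65/8 + 35*I*√2393919511916105226/39302018519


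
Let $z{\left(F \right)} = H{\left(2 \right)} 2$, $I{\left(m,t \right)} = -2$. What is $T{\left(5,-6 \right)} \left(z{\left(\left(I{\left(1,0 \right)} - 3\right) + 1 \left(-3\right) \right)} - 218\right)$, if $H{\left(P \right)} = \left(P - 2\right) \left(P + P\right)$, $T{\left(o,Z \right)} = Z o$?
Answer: $6540$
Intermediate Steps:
$H{\left(P \right)} = 2 P \left(-2 + P\right)$ ($H{\left(P \right)} = \left(-2 + P\right) 2 P = 2 P \left(-2 + P\right)$)
$z{\left(F \right)} = 0$ ($z{\left(F \right)} = 2 \cdot 2 \left(-2 + 2\right) 2 = 2 \cdot 2 \cdot 0 \cdot 2 = 0 \cdot 2 = 0$)
$T{\left(5,-6 \right)} \left(z{\left(\left(I{\left(1,0 \right)} - 3\right) + 1 \left(-3\right) \right)} - 218\right) = \left(-6\right) 5 \left(0 - 218\right) = \left(-30\right) \left(-218\right) = 6540$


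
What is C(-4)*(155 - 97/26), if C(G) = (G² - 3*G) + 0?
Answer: 55062/13 ≈ 4235.5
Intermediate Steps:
C(G) = G² - 3*G
C(-4)*(155 - 97/26) = (-4*(-3 - 4))*(155 - 97/26) = (-4*(-7))*(155 - 97*1/26) = 28*(155 - 97/26) = 28*(3933/26) = 55062/13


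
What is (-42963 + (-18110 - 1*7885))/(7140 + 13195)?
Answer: -68958/20335 ≈ -3.3911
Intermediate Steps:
(-42963 + (-18110 - 1*7885))/(7140 + 13195) = (-42963 + (-18110 - 7885))/20335 = (-42963 - 25995)*(1/20335) = -68958*1/20335 = -68958/20335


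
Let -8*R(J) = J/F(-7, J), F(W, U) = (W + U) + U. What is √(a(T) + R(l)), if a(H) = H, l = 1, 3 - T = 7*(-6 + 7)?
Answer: I*√1590/20 ≈ 1.9937*I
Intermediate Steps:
T = -4 (T = 3 - 7*(-6 + 7) = 3 - 7 = -4)
F(W, U) = W + 2*U (F(W, U) = (U + W) + U = W + 2*U)
R(J) = -J/(8*(-7 + 2*J))
√(a(T) + R(l)) = √(-4 - 1*1/(-56 + 16*1)) = √(-4 - 1*1/(-56 + 16)) = √(-4 - 1*1/(-40)) = √(-4 - 1*1*(-1/40)) = √(-4 + 1/40) = √(-159/40) = I*√1590/20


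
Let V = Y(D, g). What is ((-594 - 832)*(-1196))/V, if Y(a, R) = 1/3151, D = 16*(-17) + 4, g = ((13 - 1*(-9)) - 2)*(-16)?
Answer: 5374017896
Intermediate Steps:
g = -320 (g = ((13 + 9) - 2)*(-16) = (22 - 2)*(-16) = 20*(-16) = -320)
D = -268 (D = -272 + 4 = -268)
Y(a, R) = 1/3151
V = 1/3151 ≈ 0.00031736
((-594 - 832)*(-1196))/V = ((-594 - 832)*(-1196))/(1/3151) = -1426*(-1196)*3151 = 1705496*3151 = 5374017896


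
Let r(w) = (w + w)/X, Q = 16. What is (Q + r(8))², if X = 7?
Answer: 16384/49 ≈ 334.37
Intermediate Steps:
r(w) = 2*w/7 (r(w) = (w + w)/7 = (2*w)*(⅐) = 2*w/7)
(Q + r(8))² = (16 + (2/7)*8)² = (16 + 16/7)² = (128/7)² = 16384/49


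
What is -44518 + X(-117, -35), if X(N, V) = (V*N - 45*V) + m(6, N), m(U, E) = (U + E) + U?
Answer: -38953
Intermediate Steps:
m(U, E) = E + 2*U (m(U, E) = (E + U) + U = E + 2*U)
X(N, V) = 12 + N - 45*V + N*V (X(N, V) = (V*N - 45*V) + (N + 2*6) = (N*V - 45*V) + (N + 12) = (-45*V + N*V) + (12 + N) = 12 + N - 45*V + N*V)
-44518 + X(-117, -35) = -44518 + (12 - 117 - 45*(-35) - 117*(-35)) = -44518 + (12 - 117 + 1575 + 4095) = -44518 + 5565 = -38953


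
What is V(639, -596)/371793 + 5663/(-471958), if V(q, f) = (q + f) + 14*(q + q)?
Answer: 6359102971/175470680694 ≈ 0.036240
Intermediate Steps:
V(q, f) = f + 29*q (V(q, f) = (f + q) + 14*(2*q) = (f + q) + 28*q = f + 29*q)
V(639, -596)/371793 + 5663/(-471958) = (-596 + 29*639)/371793 + 5663/(-471958) = (-596 + 18531)*(1/371793) + 5663*(-1/471958) = 17935*(1/371793) - 5663/471958 = 17935/371793 - 5663/471958 = 6359102971/175470680694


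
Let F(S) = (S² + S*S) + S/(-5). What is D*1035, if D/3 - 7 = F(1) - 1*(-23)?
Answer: 98739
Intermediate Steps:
F(S) = 2*S² - S/5 (F(S) = (S² + S²) + S*(-⅕) = 2*S² - S/5)
D = 477/5 (D = 21 + 3*((⅕)*1*(-1 + 10*1) - 1*(-23)) = 21 + 3*((⅕)*1*(-1 + 10) + 23) = 21 + 3*((⅕)*1*9 + 23) = 21 + 3*(9/5 + 23) = 21 + 3*(124/5) = 21 + 372/5 = 477/5 ≈ 95.400)
D*1035 = (477/5)*1035 = 98739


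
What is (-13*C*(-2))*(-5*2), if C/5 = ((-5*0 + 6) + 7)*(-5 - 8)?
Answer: 219700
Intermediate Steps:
C = -845 (C = 5*(((-5*0 + 6) + 7)*(-5 - 8)) = 5*(((0 + 6) + 7)*(-13)) = 5*((6 + 7)*(-13)) = 5*(13*(-13)) = 5*(-169) = -845)
(-13*C*(-2))*(-5*2) = (-13*(-845)*(-2))*(-5*2) = (10985*(-2))*(-10) = -21970*(-10) = 219700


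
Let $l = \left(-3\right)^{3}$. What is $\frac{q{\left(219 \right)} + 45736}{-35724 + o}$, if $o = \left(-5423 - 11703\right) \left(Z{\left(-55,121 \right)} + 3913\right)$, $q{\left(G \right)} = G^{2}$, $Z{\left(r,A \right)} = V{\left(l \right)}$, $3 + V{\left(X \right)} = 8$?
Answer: $- \frac{93697}{67135392} \approx -0.0013956$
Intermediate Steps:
$l = -27$
$V{\left(X \right)} = 5$ ($V{\left(X \right)} = -3 + 8 = 5$)
$Z{\left(r,A \right)} = 5$
$o = -67099668$ ($o = \left(-5423 - 11703\right) \left(5 + 3913\right) = \left(-17126\right) 3918 = -67099668$)
$\frac{q{\left(219 \right)} + 45736}{-35724 + o} = \frac{219^{2} + 45736}{-35724 - 67099668} = \frac{47961 + 45736}{-67135392} = 93697 \left(- \frac{1}{67135392}\right) = - \frac{93697}{67135392}$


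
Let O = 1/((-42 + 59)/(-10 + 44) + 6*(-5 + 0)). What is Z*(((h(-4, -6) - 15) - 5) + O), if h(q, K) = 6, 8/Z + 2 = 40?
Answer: -3312/1121 ≈ -2.9545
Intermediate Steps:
Z = 4/19 (Z = 8/(-2 + 40) = 8/38 = 8*(1/38) = 4/19 ≈ 0.21053)
O = -2/59 (O = 1/(17/34 + 6*(-5)) = 1/(17*(1/34) - 30) = 1/(1/2 - 30) = 1/(-59/2) = -2/59 ≈ -0.033898)
Z*(((h(-4, -6) - 15) - 5) + O) = 4*(((6 - 15) - 5) - 2/59)/19 = 4*((-9 - 5) - 2/59)/19 = 4*(-14 - 2/59)/19 = (4/19)*(-828/59) = -3312/1121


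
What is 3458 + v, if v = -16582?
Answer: -13124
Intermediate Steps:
3458 + v = 3458 - 16582 = -13124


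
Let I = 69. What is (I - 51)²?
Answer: 324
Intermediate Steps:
(I - 51)² = (69 - 51)² = 18² = 324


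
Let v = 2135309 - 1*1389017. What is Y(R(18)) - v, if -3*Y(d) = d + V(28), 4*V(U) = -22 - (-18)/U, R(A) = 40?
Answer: -41792999/56 ≈ -7.4630e+5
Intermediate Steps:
V(U) = -11/2 + 9/(2*U) (V(U) = (-22 - (-18)/U)/4 = (-22 + 18/U)/4 = -11/2 + 9/(2*U))
v = 746292 (v = 2135309 - 1389017 = 746292)
Y(d) = 299/168 - d/3 (Y(d) = -(d + (1/2)*(9 - 11*28)/28)/3 = -(d + (1/2)*(1/28)*(9 - 308))/3 = -(d + (1/2)*(1/28)*(-299))/3 = -(d - 299/56)/3 = -(-299/56 + d)/3 = 299/168 - d/3)
Y(R(18)) - v = (299/168 - 1/3*40) - 1*746292 = (299/168 - 40/3) - 746292 = -647/56 - 746292 = -41792999/56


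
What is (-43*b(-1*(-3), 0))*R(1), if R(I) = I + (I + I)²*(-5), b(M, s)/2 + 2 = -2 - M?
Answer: -11438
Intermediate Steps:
b(M, s) = -8 - 2*M (b(M, s) = -4 + 2*(-2 - M) = -4 + (-4 - 2*M) = -8 - 2*M)
R(I) = I - 20*I² (R(I) = I + (2*I)²*(-5) = I + (4*I²)*(-5) = I - 20*I²)
(-43*b(-1*(-3), 0))*R(1) = (-43*(-8 - (-2)*(-3)))*(1*(1 - 20*1)) = (-43*(-8 - 2*3))*(1*(1 - 20)) = (-43*(-8 - 6))*(1*(-19)) = -43*(-14)*(-19) = 602*(-19) = -11438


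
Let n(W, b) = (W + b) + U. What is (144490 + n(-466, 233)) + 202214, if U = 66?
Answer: 346537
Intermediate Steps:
n(W, b) = 66 + W + b (n(W, b) = (W + b) + 66 = 66 + W + b)
(144490 + n(-466, 233)) + 202214 = (144490 + (66 - 466 + 233)) + 202214 = (144490 - 167) + 202214 = 144323 + 202214 = 346537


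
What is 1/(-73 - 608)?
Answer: -1/681 ≈ -0.0014684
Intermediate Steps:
1/(-73 - 608) = 1/(-681) = -1/681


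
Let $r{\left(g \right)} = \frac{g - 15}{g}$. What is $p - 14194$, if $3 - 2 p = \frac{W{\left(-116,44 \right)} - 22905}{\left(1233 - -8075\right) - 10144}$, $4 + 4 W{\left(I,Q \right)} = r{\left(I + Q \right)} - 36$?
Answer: $- \frac{2280266371}{160512} \approx -14206.0$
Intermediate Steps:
$r{\left(g \right)} = \frac{-15 + g}{g}$ ($r{\left(g \right)} = \frac{g - 15}{g} = \frac{-15 + g}{g}$)
$W{\left(I,Q \right)} = -10 + \frac{-15 + I + Q}{4 \left(I + Q\right)}$ ($W{\left(I,Q \right)} = -1 + \frac{\frac{-15 + \left(I + Q\right)}{I + Q} - 36}{4} = -1 + \frac{\frac{-15 + I + Q}{I + Q} - 36}{4} = -1 + \frac{-36 + \frac{-15 + I + Q}{I + Q}}{4} = -1 - \left(9 - \frac{-15 + I + Q}{4 \left(I + Q\right)}\right) = -10 + \frac{-15 + I + Q}{4 \left(I + Q\right)}$)
$p = - \frac{1959043}{160512}$ ($p = \frac{3}{2} - \frac{\left(\frac{3 \left(-5 - -1508 - 572\right)}{4 \left(-116 + 44\right)} - 22905\right) \frac{1}{\left(1233 - -8075\right) - 10144}}{2} = \frac{3}{2} - \frac{\left(\frac{3 \left(-5 + 1508 - 572\right)}{4 \left(-72\right)} - 22905\right) \frac{1}{\left(1233 + 8075\right) - 10144}}{2} = \frac{3}{2} - \frac{\left(\frac{3}{4} \left(- \frac{1}{72}\right) 931 - 22905\right) \frac{1}{9308 - 10144}}{2} = \frac{3}{2} - \frac{\left(- \frac{931}{96} - 22905\right) \frac{1}{-836}}{2} = \frac{3}{2} - \frac{\left(- \frac{2199811}{96}\right) \left(- \frac{1}{836}\right)}{2} = \frac{3}{2} - \frac{2199811}{160512} = - \frac{1959043}{160512} \approx -12.205$)
$p - 14194 = - \frac{1959043}{160512} - 14194 = - \frac{2280266371}{160512}$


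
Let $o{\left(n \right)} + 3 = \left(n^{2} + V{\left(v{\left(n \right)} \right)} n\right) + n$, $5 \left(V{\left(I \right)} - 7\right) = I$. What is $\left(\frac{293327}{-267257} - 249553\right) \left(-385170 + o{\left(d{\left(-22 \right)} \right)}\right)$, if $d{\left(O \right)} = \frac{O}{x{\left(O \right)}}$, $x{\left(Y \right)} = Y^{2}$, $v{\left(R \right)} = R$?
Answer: $\frac{196733501187223852}{2046715} \approx 9.6122 \cdot 10^{10}$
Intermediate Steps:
$V{\left(I \right)} = 7 + \frac{I}{5}$
$d{\left(O \right)} = \frac{1}{O}$ ($d{\left(O \right)} = \frac{O}{O^{2}} = \frac{1}{O}$)
$o{\left(n \right)} = -3 + n + n^{2} + n \left(7 + \frac{n}{5}\right)$ ($o{\left(n \right)} = -3 + \left(\left(n^{2} + \left(7 + \frac{n}{5}\right) n\right) + n\right) = -3 + \left(\left(n^{2} + n \left(7 + \frac{n}{5}\right)\right) + n\right) = -3 + \left(n + n^{2} + n \left(7 + \frac{n}{5}\right)\right) = -3 + n + n^{2} + n \left(7 + \frac{n}{5}\right)$)
$\left(\frac{293327}{-267257} - 249553\right) \left(-385170 + o{\left(d{\left(-22 \right)} \right)}\right) = \left(\frac{293327}{-267257} - 249553\right) \left(-385170 + \left(-3 + \frac{8}{-22} + \frac{6 \left(\frac{1}{-22}\right)^{2}}{5}\right)\right) = \left(293327 \left(- \frac{1}{267257}\right) - 249553\right) \left(-385170 + \left(-3 + 8 \left(- \frac{1}{22}\right) + \frac{6 \left(- \frac{1}{22}\right)^{2}}{5}\right)\right) = \left(- \frac{3713}{3383} - 249553\right) \left(-385170 - \frac{4067}{1210}\right) = - \frac{844241512 \left(-385170 - \frac{4067}{1210}\right)}{3383} = \left(- \frac{844241512}{3383}\right) \left(- \frac{466059767}{1210}\right) = \frac{196733501187223852}{2046715}$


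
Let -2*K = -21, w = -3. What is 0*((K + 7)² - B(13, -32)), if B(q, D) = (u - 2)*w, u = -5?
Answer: 0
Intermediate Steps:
K = 21/2 (K = -½*(-21) = 21/2 ≈ 10.500)
B(q, D) = 21 (B(q, D) = (-5 - 2)*(-3) = -7*(-3) = 21)
0*((K + 7)² - B(13, -32)) = 0*((21/2 + 7)² - 1*21) = 0*((35/2)² - 21) = 0*(1225/4 - 21) = 0*(1141/4) = 0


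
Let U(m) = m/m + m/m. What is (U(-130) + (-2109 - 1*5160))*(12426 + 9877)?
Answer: -162075901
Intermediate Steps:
U(m) = 2 (U(m) = 1 + 1 = 2)
(U(-130) + (-2109 - 1*5160))*(12426 + 9877) = (2 + (-2109 - 1*5160))*(12426 + 9877) = (2 + (-2109 - 5160))*22303 = (2 - 7269)*22303 = -7267*22303 = -162075901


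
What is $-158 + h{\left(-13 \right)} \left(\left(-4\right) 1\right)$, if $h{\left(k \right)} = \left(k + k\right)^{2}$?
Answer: $-2862$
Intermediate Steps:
$h{\left(k \right)} = 4 k^{2}$ ($h{\left(k \right)} = \left(2 k\right)^{2} = 4 k^{2}$)
$-158 + h{\left(-13 \right)} \left(\left(-4\right) 1\right) = -158 + 4 \left(-13\right)^{2} \left(\left(-4\right) 1\right) = -158 + 4 \cdot 169 \left(-4\right) = -158 + 676 \left(-4\right) = -158 - 2704 = -2862$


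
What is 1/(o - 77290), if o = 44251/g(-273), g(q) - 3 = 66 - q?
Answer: -18/1388891 ≈ -1.2960e-5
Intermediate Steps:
g(q) = 69 - q (g(q) = 3 + (66 - q) = 69 - q)
o = 2329/18 (o = 44251/(69 - 1*(-273)) = 44251/(69 + 273) = 44251/342 = 44251*(1/342) = 2329/18 ≈ 129.39)
1/(o - 77290) = 1/(2329/18 - 77290) = 1/(-1388891/18) = -18/1388891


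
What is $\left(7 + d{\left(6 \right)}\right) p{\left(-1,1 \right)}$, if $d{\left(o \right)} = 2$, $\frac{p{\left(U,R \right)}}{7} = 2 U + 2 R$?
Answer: $0$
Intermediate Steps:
$p{\left(U,R \right)} = 14 R + 14 U$ ($p{\left(U,R \right)} = 7 \left(2 U + 2 R\right) = 7 \left(2 R + 2 U\right) = 14 R + 14 U$)
$\left(7 + d{\left(6 \right)}\right) p{\left(-1,1 \right)} = \left(7 + 2\right) \left(14 \cdot 1 + 14 \left(-1\right)\right) = 9 \left(14 - 14\right) = 9 \cdot 0 = 0$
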